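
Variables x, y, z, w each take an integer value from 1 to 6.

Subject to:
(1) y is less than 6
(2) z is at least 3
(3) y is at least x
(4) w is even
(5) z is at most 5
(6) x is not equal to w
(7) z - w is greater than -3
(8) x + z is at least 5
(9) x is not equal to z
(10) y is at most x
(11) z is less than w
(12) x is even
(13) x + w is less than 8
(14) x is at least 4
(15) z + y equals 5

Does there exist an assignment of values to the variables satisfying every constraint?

From constraint 2: z ≥ 3. From constraints 3 and 14: y ≥ x ≥ 4. Hence z + y ≥ 7. But constraint 15 requires z + y = 5, and 5 < 7. Contradiction.

Unsatisfiable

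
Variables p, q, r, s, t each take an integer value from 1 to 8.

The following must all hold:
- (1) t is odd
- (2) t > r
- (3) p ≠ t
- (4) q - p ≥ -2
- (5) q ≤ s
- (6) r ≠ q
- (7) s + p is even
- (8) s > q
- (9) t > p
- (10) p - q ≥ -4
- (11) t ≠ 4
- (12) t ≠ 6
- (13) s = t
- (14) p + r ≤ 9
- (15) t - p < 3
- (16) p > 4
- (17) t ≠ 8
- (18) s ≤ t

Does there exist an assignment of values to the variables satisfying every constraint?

Take p = 5, q = 6, r = 2, s = 7, t = 7. Then constraint 4: q - p = 1; constraint 10: p - q = -1; constraint 14: p + r = 7, and every other listed constraint is also met.

Satisfiable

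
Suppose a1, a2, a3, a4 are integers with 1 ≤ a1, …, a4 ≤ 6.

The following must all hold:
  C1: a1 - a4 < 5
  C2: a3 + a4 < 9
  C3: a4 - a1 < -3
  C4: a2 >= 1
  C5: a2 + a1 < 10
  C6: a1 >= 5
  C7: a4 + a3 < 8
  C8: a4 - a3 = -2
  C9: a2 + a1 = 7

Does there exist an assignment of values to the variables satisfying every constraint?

Satisfiable

Setting (a1, a2, a3, a4) = (6, 1, 4, 2) satisfies everything: constraint 1: a1 - a4 = 4; constraint 2: a3 + a4 = 6, and the others follow.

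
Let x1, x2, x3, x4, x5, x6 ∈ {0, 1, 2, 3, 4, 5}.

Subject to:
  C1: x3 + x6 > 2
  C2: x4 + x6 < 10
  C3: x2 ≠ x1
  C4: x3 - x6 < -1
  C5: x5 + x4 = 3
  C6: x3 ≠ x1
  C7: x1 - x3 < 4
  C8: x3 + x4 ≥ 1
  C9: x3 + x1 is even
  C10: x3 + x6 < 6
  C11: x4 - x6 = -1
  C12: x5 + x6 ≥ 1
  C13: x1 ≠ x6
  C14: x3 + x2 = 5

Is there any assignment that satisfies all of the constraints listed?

Setting (x1, x2, x3, x4, x5, x6) = (2, 5, 0, 3, 0, 4) satisfies everything: constraint 1: x3 + x6 = 4; constraint 2: x4 + x6 = 7, and the others follow.

Satisfiable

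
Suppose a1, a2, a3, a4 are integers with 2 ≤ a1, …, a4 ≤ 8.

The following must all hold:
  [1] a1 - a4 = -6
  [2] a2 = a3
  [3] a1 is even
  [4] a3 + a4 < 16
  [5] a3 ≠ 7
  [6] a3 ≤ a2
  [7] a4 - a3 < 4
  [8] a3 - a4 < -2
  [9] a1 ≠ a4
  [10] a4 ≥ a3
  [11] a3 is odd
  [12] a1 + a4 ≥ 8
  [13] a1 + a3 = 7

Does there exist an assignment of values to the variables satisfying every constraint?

Satisfiable

Setting (a1, a2, a3, a4) = (2, 5, 5, 8) satisfies everything: constraint 1: a1 - a4 = -6; constraint 4: a3 + a4 = 13, and the others follow.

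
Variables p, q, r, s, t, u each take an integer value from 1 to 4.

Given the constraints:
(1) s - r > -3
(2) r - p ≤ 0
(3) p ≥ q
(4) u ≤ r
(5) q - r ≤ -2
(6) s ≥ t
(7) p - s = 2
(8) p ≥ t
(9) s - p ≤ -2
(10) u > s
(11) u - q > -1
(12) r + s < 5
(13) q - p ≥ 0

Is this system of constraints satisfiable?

Unsatisfiable

Constraints 2, 5, and 13 give p − r ≥ 0, r − q ≥ 2, q − p ≥ 0.
Adding all 3 inequalities: the left sides telescope to 0, and the right sides sum to 0 + 2 + 0 = 2. So 0 ≥ 2, which is false.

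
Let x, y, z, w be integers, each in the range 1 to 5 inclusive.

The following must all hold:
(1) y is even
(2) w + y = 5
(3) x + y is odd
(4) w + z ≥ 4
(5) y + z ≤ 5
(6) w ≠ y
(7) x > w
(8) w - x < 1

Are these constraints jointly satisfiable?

Setting (x, y, z, w) = (5, 2, 1, 3) satisfies everything: constraint 2: w + y = 5; constraint 4: w + z = 4, and the others follow.

Satisfiable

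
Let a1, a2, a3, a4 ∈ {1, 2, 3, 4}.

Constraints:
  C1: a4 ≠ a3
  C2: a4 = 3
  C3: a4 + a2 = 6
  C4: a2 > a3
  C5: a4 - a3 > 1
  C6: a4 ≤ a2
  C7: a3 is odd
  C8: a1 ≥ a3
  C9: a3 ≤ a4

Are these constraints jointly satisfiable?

Satisfiable

The assignment a1 = 2, a2 = 3, a3 = 1, a4 = 3 works:
  constraint 3 holds since a4 + a2 = 6.
  constraint 5 holds since a4 - a3 = 2.
The rest check out directly.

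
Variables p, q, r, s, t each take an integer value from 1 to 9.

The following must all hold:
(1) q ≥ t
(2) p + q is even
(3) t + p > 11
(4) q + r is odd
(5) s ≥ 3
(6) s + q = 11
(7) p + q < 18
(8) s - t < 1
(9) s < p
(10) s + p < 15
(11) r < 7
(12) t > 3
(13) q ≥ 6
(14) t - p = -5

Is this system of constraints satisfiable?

Satisfiable

Try p = 9, q = 7, r = 2, s = 4, t = 4.
Check constraint 3: t + p = 13; constraint 6: s + q = 11; constraint 7: p + q = 16. The remaining constraints are straightforward to verify.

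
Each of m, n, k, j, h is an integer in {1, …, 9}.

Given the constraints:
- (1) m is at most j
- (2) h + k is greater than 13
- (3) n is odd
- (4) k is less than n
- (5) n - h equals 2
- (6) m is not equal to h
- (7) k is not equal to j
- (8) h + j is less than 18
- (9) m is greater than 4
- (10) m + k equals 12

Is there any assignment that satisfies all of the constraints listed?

One satisfying assignment is m = 5, n = 9, k = 7, j = 9, h = 7.
For the less obvious constraints — constraint 2: h + k = 14; constraint 5: n - h = 2; constraint 8: h + j = 16 — and the others hold by inspection.

Satisfiable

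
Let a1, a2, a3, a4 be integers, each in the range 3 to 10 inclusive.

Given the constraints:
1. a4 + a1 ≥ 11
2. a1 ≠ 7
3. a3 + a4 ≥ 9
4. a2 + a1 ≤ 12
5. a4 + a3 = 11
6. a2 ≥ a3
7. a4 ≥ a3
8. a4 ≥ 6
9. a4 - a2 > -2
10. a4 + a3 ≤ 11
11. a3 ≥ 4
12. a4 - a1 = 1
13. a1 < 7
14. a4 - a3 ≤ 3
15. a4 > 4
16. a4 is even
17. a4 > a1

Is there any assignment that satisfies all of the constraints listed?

One satisfying assignment is a1 = 5, a2 = 6, a3 = 5, a4 = 6.
For the less obvious constraints — constraint 1: a4 + a1 = 11; constraint 3: a3 + a4 = 11 — and the others hold by inspection.

Satisfiable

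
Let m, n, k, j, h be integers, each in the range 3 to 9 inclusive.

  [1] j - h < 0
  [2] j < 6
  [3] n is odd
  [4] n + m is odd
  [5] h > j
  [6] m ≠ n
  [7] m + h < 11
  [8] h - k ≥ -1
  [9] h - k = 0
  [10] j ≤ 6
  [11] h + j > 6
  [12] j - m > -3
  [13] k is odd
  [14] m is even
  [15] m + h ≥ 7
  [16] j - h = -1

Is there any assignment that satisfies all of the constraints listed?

Take m = 4, n = 5, k = 5, j = 4, h = 5. Then constraint 1: j - h = -1; constraint 7: m + h = 9, and every other listed constraint is also met.

Satisfiable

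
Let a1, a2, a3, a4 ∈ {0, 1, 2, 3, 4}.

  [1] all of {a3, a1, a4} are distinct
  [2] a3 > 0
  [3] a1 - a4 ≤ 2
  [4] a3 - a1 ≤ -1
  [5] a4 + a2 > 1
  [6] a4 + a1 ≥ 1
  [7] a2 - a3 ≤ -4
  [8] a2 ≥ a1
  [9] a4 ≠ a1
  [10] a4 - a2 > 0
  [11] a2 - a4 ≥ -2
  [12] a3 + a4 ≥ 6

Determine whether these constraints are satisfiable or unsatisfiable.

Constraints 3, 4, 7, and 11 give a2 − a4 ≥ -2, a4 − a1 ≥ -2, a1 − a3 ≥ 1, a3 − a2 ≥ 4.
Adding all 4 inequalities: the left sides telescope to 0, and the right sides sum to (-2) + (-2) + 1 + 4 = 1. So 0 ≥ 1, which is false.

Unsatisfiable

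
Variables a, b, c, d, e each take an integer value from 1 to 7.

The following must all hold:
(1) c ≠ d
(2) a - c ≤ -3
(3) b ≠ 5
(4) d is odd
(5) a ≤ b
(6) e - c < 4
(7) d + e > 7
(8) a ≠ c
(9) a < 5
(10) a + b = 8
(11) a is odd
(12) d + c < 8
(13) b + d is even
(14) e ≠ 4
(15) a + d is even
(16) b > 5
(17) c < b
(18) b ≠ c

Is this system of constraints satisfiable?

Satisfiable

The assignment a = 1, b = 7, c = 4, d = 1, e = 7 works:
  constraint 2 holds since a - c = -3.
  constraint 6 holds since e - c = 3.
  constraint 7 holds since d + e = 8.
The rest check out directly.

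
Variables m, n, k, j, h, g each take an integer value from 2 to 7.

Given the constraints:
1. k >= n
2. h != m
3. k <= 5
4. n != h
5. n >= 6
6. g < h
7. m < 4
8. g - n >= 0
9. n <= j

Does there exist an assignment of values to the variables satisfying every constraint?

From constraints 1 and 5: k ≥ n and n ≥ 6, so k ≥ 6. From constraint 3: k ≤ 5. But 5 < 6, so no value of k works.

Unsatisfiable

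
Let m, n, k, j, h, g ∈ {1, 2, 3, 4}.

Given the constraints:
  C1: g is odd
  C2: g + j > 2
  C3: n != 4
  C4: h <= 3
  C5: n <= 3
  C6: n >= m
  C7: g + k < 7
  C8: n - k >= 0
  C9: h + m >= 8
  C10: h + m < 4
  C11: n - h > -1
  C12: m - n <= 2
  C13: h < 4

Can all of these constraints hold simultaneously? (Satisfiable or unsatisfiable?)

Unsatisfiable

From constraint 4: h ≤ 3. From constraints 5 and 6: m ≤ n ≤ 3. Hence h + m ≤ 6. But constraint 9 requires h + m ≥ 8, and 8 > 6. Contradiction.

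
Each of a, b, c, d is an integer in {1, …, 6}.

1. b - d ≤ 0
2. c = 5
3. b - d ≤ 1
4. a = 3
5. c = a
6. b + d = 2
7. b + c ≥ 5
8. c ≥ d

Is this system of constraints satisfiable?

Unsatisfiable

Constraint 2 fixes c = 5 and constraint 4 fixes a = 3, but constraint 5 requires c = a. Since 5 ≠ 3, contradiction.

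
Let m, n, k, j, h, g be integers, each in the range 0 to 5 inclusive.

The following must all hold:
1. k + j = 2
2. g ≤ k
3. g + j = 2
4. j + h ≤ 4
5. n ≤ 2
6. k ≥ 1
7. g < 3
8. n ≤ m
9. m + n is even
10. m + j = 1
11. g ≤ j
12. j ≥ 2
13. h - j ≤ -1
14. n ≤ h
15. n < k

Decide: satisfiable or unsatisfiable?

From constraint 6: k ≥ 1. From constraint 12: j ≥ 2. Hence k + j ≥ 3. But constraint 1 requires k + j = 2, and 2 < 3. Contradiction.

Unsatisfiable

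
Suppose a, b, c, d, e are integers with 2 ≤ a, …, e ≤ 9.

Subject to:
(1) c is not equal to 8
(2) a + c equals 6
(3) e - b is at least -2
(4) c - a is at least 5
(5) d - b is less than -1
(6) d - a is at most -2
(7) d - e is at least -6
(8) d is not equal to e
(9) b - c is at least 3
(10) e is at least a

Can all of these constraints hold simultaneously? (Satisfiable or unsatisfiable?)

Constraints 3, 4, 6, 7, and 9 give a − d ≥ 2, d − e ≥ -6, e − b ≥ -2, b − c ≥ 3, c − a ≥ 5.
Adding all 5 inequalities: the left sides telescope to 0, and the right sides sum to 2 + (-6) + (-2) + 3 + 5 = 2. So 0 ≥ 2, which is false.

Unsatisfiable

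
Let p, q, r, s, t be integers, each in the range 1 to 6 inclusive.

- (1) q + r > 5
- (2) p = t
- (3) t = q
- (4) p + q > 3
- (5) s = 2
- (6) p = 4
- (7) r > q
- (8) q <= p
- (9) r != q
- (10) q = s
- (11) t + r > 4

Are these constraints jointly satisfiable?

Unsatisfiable

Constraint 6 fixes p = 4 and constraint 5 fixes s = 2. Constraints 2, 3, and 10 give p = t = q = s, so p = s. But 4 ≠ 2 — contradiction.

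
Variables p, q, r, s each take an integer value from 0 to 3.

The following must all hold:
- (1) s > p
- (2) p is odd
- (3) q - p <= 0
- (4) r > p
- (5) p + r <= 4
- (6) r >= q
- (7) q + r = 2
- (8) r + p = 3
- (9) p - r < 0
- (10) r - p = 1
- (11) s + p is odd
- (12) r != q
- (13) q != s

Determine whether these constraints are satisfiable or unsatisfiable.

Satisfiable

Setting (p, q, r, s) = (1, 0, 2, 2) satisfies everything: constraint 3: q - p = -1; constraint 5: p + r = 3; constraint 7: q + r = 2, and the others follow.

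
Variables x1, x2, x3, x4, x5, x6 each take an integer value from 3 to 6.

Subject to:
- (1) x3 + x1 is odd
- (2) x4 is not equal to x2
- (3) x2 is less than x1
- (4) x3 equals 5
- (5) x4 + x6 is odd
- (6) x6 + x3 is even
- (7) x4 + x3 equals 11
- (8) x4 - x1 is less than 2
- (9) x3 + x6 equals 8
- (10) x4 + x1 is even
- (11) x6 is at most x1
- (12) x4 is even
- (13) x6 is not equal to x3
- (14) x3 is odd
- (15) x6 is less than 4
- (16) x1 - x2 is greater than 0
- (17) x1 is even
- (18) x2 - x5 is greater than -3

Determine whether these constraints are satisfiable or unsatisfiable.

Satisfiable

One satisfying assignment is x1 = 6, x2 = 4, x3 = 5, x4 = 6, x5 = 5, x6 = 3.
For the less obvious constraints — constraint 7: x4 + x3 = 11; constraint 8: x4 - x1 = 0 — and the others hold by inspection.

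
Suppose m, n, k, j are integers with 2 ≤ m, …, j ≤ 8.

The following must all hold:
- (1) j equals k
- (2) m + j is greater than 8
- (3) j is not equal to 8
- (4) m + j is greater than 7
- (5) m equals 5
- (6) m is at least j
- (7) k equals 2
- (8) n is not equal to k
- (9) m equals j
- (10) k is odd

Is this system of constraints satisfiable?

Unsatisfiable

Constraint 5 fixes m = 5 and constraint 7 fixes k = 2. Constraints 1 and 9 give m = j = k, so m = k. But 5 ≠ 2 — contradiction.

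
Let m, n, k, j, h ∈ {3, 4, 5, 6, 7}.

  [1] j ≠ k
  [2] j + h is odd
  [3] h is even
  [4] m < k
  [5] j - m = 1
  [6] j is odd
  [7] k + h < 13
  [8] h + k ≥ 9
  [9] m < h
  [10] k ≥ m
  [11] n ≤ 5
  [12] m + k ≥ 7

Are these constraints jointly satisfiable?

Satisfiable

Setting (m, n, k, j, h) = (4, 3, 6, 5, 6) satisfies everything: constraint 5: j - m = 1; constraint 7: k + h = 12, and the others follow.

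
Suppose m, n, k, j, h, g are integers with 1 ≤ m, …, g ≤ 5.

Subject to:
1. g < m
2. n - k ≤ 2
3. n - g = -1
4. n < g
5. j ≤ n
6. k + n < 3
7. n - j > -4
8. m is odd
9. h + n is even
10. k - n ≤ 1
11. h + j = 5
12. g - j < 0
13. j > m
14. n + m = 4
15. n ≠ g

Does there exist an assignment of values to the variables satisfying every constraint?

Unsatisfiable

Constraints 1, 4, 5, and 13 give m < j, j ≤ n, n < g, g < m. Chaining: m < j ≤ n < g < m, which forces m < m — impossible.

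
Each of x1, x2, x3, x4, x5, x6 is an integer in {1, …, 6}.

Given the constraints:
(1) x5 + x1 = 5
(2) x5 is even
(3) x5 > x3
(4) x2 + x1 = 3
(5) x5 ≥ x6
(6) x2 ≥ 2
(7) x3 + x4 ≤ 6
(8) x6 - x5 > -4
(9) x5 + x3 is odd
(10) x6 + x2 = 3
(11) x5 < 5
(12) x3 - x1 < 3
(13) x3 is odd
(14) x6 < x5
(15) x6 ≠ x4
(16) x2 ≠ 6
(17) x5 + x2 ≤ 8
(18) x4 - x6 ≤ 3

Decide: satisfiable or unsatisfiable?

Setting (x1, x2, x3, x4, x5, x6) = (1, 2, 1, 4, 4, 1) satisfies everything: constraint 1: x5 + x1 = 5; constraint 4: x2 + x1 = 3, and the others follow.

Satisfiable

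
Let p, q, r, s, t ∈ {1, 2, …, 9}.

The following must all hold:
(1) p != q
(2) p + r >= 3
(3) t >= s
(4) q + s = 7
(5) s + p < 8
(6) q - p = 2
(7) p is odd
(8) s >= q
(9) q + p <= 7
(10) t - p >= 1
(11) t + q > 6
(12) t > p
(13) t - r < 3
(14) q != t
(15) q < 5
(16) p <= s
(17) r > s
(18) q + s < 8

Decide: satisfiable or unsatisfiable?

Satisfiable

Take p = 1, q = 3, r = 5, s = 4, t = 5. Then constraint 2: p + r = 6; constraint 4: q + s = 7, and every other listed constraint is also met.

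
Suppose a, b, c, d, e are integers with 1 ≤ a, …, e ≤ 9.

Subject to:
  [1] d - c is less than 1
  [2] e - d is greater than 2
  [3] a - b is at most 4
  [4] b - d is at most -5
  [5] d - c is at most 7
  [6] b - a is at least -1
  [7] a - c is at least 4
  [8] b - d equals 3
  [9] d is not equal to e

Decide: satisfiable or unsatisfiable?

Constraints 4, 5, 6, and 7 give c − d ≥ -7, d − b ≥ 5, b − a ≥ -1, a − c ≥ 4.
Adding all 4 inequalities: the left sides telescope to 0, and the right sides sum to (-7) + 5 + (-1) + 4 = 1. So 0 ≥ 1, which is false.

Unsatisfiable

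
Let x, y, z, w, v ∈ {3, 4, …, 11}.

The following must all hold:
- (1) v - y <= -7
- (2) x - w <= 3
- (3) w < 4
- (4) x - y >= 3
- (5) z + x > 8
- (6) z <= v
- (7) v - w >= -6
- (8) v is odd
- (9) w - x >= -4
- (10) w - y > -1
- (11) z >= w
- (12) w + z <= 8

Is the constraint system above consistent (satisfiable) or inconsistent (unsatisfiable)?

Unsatisfiable

Constraints 1, 2, 4, and 7 give w − x ≥ -3, x − y ≥ 3, y − v ≥ 7, v − w ≥ -6.
Adding all 4 inequalities: the left sides telescope to 0, and the right sides sum to (-3) + 3 + 7 + (-6) = 1. So 0 ≥ 1, which is false.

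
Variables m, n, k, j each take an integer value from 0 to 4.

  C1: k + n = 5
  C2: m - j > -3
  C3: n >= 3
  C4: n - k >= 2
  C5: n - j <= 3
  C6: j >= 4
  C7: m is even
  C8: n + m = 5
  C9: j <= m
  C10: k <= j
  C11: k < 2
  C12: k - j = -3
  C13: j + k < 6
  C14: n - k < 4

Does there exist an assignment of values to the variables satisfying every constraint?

From constraint 3: n ≥ 3. From constraints 6 and 9: m ≥ j ≥ 4. Hence n + m ≥ 7. But constraint 8 requires n + m = 5, and 5 < 7. Contradiction.

Unsatisfiable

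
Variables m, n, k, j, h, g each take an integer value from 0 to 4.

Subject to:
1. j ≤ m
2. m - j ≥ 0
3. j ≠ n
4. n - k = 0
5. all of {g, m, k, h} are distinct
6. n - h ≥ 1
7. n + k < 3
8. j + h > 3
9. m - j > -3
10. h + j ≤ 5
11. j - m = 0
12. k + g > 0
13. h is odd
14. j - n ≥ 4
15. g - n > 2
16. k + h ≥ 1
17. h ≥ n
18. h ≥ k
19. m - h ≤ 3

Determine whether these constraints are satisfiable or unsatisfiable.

Constraints 2, 6, 14, and 19 give n − h ≥ 1, h − m ≥ -3, m − j ≥ 0, j − n ≥ 4.
Adding all 4 inequalities: the left sides telescope to 0, and the right sides sum to 1 + (-3) + 0 + 4 = 2. So 0 ≥ 2, which is false.

Unsatisfiable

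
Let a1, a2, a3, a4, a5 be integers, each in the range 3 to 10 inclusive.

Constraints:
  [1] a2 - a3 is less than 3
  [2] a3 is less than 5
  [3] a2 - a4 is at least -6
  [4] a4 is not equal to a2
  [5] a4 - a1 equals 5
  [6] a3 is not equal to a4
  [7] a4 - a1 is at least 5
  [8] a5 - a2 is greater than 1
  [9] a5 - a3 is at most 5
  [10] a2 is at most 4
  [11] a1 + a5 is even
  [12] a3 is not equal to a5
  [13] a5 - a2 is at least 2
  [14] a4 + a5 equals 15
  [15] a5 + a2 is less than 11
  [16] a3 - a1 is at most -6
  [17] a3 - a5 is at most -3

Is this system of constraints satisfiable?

Unsatisfiable

Constraints 3, 7, 9, 13, and 16 give a1 − a3 ≥ 6, a3 − a5 ≥ -5, a5 − a2 ≥ 2, a2 − a4 ≥ -6, a4 − a1 ≥ 5.
Adding all 5 inequalities: the left sides telescope to 0, and the right sides sum to 6 + (-5) + 2 + (-6) + 5 = 2. So 0 ≥ 2, which is false.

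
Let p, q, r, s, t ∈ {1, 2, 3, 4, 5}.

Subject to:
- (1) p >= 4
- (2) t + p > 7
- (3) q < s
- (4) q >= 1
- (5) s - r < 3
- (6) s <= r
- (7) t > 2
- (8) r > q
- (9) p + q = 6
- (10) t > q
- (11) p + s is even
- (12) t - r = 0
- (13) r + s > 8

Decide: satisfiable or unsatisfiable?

Satisfiable

Try p = 5, q = 1, r = 5, s = 5, t = 5.
Check constraint 2: t + p = 10; constraint 5: s - r = 0; constraint 9: p + q = 6. The remaining constraints are straightforward to verify.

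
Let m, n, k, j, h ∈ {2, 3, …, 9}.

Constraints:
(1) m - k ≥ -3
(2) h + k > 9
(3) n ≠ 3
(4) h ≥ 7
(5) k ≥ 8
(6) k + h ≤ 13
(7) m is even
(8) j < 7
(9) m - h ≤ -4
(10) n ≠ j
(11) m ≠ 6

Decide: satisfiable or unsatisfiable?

From constraint 5: k ≥ 8. From constraint 4: h ≥ 7. Hence k + h ≥ 15. But constraint 6 requires k + h ≤ 13, and 13 < 15. Contradiction.

Unsatisfiable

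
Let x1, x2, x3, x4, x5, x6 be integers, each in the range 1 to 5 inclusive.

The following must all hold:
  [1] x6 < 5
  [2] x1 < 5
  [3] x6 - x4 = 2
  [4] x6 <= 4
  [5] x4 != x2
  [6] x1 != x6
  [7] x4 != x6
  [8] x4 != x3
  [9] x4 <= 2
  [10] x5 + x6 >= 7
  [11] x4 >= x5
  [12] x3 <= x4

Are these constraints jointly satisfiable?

Unsatisfiable

From constraints 9 and 11: x5 ≤ x4 ≤ 2. From constraint 4: x6 ≤ 4. Hence x5 + x6 ≤ 6. But constraint 10 requires x5 + x6 ≥ 7, and 7 > 6. Contradiction.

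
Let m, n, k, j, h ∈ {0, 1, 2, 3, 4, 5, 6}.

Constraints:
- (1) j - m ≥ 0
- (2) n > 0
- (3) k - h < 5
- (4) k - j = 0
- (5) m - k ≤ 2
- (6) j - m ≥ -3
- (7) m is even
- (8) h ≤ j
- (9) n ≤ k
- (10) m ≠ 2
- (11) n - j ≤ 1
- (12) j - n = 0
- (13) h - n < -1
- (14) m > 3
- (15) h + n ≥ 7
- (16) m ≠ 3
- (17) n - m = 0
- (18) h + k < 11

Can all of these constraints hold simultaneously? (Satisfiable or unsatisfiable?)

Satisfiable

Take m = 6, n = 6, k = 6, j = 6, h = 3. Then constraint 1: j - m = 0; constraint 3: k - h = 3; constraint 4: k - j = 0, and every other listed constraint is also met.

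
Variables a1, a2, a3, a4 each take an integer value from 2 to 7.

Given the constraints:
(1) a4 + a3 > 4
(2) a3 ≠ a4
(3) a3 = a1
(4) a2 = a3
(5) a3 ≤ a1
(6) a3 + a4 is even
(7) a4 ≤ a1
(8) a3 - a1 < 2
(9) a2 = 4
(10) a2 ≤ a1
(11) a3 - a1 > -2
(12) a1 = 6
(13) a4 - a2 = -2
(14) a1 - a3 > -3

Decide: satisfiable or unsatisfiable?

Unsatisfiable

Constraint 9 fixes a2 = 4 and constraint 12 fixes a1 = 6. Constraints 3 and 4 give a2 = a3 = a1, so a2 = a1. But 4 ≠ 6 — contradiction.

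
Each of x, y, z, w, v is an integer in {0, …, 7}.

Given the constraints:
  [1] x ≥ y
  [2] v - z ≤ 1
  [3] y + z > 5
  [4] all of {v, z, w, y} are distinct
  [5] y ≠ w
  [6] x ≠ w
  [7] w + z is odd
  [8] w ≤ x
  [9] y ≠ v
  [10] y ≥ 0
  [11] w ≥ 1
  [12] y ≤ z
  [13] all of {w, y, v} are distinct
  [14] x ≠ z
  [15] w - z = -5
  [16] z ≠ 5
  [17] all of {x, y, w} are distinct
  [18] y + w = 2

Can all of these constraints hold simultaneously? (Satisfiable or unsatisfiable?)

The assignment x = 5, y = 0, z = 7, w = 2, v = 6 works:
  constraint 2 holds since v - z = -1.
  constraint 3 holds since y + z = 7.
The rest check out directly.

Satisfiable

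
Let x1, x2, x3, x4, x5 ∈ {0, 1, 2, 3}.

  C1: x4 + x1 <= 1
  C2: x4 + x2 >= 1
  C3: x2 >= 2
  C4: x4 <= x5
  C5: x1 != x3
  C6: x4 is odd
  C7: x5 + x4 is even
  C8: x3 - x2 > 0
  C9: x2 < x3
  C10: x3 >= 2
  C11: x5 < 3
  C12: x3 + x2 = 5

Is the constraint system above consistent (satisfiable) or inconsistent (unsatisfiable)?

Satisfiable

The assignment x1 = 0, x2 = 2, x3 = 3, x4 = 1, x5 = 1 works:
  constraint 1 holds since x4 + x1 = 1.
  constraint 2 holds since x4 + x2 = 3.
The rest check out directly.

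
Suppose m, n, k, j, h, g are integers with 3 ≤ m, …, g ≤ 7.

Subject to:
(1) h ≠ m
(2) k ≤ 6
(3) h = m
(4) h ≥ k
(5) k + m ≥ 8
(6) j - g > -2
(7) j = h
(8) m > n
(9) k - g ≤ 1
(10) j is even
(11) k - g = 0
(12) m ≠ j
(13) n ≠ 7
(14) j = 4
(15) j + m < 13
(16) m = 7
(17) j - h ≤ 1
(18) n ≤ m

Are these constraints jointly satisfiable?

Constraint 14 fixes j = 4 and constraint 16 fixes m = 7. Constraints 3 and 7 give j = h = m, so j = m. But 4 ≠ 7 — contradiction.

Unsatisfiable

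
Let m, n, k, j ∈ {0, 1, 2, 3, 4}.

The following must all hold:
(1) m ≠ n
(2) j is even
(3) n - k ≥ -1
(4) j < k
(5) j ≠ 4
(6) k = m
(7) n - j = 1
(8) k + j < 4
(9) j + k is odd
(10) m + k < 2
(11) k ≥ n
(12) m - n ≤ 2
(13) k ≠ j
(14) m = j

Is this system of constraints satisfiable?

Unsatisfiable

From constraints 6 and 14, k = m = j, so k = j. But constraint 13 says k ≠ j. Contradiction.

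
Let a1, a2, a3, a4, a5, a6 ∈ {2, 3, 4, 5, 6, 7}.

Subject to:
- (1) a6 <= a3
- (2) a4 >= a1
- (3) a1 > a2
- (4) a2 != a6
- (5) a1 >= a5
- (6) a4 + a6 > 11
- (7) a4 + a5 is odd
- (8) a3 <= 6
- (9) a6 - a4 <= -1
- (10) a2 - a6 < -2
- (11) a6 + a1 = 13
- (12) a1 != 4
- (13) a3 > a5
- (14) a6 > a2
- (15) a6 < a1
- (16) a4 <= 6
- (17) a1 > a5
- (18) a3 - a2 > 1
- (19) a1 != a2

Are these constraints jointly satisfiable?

From constraints 1 and 8: a6 ≤ a3 ≤ 6. From constraints 2 and 16: a1 ≤ a4 ≤ 6. Hence a6 + a1 ≤ 12. But constraint 11 requires a6 + a1 = 13, and 13 > 12. Contradiction.

Unsatisfiable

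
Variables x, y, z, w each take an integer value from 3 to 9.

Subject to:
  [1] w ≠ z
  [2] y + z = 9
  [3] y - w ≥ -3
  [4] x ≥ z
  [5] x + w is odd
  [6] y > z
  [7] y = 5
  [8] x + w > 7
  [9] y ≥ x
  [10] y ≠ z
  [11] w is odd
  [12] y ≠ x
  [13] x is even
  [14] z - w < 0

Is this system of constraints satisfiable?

Take x = 4, y = 5, z = 4, w = 5. Then constraint 2: y + z = 9; constraint 3: y - w = 0, and every other listed constraint is also met.

Satisfiable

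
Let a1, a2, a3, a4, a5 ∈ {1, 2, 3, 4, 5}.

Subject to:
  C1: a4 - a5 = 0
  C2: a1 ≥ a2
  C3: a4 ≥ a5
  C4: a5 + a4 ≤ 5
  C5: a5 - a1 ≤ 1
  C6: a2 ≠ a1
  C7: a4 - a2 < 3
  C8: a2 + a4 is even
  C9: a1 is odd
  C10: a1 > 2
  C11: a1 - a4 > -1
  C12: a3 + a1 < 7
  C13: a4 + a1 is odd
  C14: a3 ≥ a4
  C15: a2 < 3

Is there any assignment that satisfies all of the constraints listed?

The assignment a1 = 3, a2 = 2, a3 = 2, a4 = 2, a5 = 2 works:
  constraint 1 holds since a4 - a5 = 0.
  constraint 4 holds since a5 + a4 = 4.
  constraint 5 holds since a5 - a1 = -1.
The rest check out directly.

Satisfiable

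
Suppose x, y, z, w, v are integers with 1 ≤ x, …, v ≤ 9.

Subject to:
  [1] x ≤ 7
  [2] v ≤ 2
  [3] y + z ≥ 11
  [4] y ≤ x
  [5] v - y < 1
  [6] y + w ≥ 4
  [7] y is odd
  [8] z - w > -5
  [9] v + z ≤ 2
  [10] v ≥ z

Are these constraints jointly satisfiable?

From constraints 1 and 4: y ≤ x ≤ 7. From constraints 2 and 10: z ≤ v ≤ 2. Hence y + z ≤ 9. But constraint 3 requires y + z ≥ 11, and 11 > 9. Contradiction.

Unsatisfiable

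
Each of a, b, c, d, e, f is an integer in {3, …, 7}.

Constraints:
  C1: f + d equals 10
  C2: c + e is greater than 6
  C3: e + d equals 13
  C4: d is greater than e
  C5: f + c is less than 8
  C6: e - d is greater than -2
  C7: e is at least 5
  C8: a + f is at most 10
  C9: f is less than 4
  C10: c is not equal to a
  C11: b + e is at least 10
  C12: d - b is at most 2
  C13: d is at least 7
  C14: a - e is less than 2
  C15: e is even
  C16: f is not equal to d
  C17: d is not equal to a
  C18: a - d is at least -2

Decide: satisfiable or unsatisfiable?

Try a = 5, b = 6, c = 3, d = 7, e = 6, f = 3.
Check constraint 1: f + d = 10; constraint 2: c + e = 9. The remaining constraints are straightforward to verify.

Satisfiable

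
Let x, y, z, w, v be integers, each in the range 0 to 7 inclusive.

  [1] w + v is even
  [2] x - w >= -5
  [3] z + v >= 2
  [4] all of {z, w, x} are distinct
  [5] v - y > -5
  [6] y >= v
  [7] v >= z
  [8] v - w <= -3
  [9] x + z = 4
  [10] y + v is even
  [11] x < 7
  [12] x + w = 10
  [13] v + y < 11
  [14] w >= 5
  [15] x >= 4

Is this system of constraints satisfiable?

One satisfying assignment is x = 4, y = 6, z = 0, w = 6, v = 2.
For the less obvious constraints — constraint 2: x - w = -2; constraint 3: z + v = 2 — and the others hold by inspection.

Satisfiable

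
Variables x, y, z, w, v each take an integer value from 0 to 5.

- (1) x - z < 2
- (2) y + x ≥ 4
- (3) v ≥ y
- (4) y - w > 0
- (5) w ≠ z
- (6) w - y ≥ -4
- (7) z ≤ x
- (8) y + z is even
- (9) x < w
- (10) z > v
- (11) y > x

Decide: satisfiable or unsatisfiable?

Constraints 3, 4, 7, 9, and 10 give y ≤ v, v < z, z ≤ x, x < w, w < y. Chaining: y ≤ v < z ≤ x < w < y, which forces y < y — impossible.

Unsatisfiable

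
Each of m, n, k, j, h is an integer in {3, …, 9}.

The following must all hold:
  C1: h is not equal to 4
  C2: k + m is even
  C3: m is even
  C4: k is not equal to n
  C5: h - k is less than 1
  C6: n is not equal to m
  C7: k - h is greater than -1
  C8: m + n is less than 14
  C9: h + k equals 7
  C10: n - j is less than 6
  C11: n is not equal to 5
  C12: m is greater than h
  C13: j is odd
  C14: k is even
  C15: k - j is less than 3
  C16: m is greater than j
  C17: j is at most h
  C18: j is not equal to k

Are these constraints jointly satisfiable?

Setting (m, n, k, j, h) = (6, 7, 4, 3, 3) satisfies everything: constraint 5: h - k = -1; constraint 7: k - h = 1, and the others follow.

Satisfiable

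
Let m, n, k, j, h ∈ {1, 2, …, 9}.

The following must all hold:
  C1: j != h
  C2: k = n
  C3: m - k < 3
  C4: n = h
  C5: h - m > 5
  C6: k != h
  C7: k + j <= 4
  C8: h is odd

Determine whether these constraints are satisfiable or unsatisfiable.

From constraints 2 and 4, k = n = h, so k = h. But constraint 6 says k ≠ h. Contradiction.

Unsatisfiable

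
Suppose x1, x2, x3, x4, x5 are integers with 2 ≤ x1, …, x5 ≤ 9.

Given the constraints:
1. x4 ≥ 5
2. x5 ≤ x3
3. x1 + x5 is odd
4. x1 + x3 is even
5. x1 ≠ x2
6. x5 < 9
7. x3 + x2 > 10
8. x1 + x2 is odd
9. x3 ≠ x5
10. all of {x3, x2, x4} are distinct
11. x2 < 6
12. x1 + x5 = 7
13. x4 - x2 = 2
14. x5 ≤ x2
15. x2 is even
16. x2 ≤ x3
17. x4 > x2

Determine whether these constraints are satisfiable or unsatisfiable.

One satisfying assignment is x1 = 3, x2 = 4, x3 = 7, x4 = 6, x5 = 4.
For the less obvious constraints — constraint 7: x3 + x2 = 11; constraint 12: x1 + x5 = 7; constraint 13: x4 - x2 = 2 — and the others hold by inspection.

Satisfiable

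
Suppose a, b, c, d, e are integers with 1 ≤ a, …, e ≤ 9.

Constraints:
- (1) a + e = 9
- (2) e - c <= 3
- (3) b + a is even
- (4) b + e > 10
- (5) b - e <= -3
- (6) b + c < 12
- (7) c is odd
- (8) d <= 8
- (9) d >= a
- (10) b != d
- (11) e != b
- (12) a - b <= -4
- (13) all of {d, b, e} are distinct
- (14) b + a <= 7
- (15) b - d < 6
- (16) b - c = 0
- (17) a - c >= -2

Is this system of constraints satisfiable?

Unsatisfiable

Constraints 2, 5, 12, and 17 give a − c ≥ -2, c − e ≥ -3, e − b ≥ 3, b − a ≥ 4.
Adding all 4 inequalities: the left sides telescope to 0, and the right sides sum to (-2) + (-3) + 3 + 4 = 2. So 0 ≥ 2, which is false.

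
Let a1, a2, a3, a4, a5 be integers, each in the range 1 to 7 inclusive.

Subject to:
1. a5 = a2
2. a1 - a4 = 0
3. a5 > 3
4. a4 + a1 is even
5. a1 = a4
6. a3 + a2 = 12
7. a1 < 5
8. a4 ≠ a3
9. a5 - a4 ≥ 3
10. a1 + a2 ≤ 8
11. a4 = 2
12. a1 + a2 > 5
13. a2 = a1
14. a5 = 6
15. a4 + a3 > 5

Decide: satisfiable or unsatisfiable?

Unsatisfiable

Constraint 14 fixes a5 = 6 and constraint 11 fixes a4 = 2. Constraints 1, 5, and 13 give a5 = a2 = a1 = a4, so a5 = a4. But 6 ≠ 2 — contradiction.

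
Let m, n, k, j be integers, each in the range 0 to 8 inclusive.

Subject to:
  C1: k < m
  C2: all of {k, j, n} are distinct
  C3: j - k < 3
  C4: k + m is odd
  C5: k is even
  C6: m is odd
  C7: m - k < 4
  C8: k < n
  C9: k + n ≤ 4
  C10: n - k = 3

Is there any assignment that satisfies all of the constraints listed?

Setting (m, n, k, j) = (1, 3, 0, 2) satisfies everything: constraint 3: j - k = 2; constraint 7: m - k = 1; constraint 9: k + n = 3, and the others follow.

Satisfiable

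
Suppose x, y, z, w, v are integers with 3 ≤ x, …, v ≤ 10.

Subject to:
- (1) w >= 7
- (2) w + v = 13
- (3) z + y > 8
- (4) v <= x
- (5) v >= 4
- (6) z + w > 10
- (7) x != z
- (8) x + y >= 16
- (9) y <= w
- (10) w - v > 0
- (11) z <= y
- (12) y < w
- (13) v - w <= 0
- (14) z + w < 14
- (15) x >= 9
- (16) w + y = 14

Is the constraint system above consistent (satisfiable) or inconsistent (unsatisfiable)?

Satisfiable

Try x = 10, y = 6, z = 5, w = 8, v = 5.
Check constraint 2: w + v = 13; constraint 3: z + y = 11. The remaining constraints are straightforward to verify.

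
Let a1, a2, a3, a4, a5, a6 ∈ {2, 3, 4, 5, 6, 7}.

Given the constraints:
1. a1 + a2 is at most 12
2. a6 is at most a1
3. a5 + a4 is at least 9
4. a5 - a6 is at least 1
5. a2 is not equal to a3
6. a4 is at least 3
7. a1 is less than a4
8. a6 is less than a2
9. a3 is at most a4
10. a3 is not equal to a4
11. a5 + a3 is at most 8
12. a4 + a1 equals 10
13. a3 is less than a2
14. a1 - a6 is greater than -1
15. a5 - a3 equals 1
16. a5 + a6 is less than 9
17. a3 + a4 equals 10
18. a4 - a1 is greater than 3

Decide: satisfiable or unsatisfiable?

One satisfying assignment is a1 = 3, a2 = 6, a3 = 3, a4 = 7, a5 = 4, a6 = 3.
For the less obvious constraints — constraint 1: a1 + a2 = 9; constraint 3: a5 + a4 = 11 — and the others hold by inspection.

Satisfiable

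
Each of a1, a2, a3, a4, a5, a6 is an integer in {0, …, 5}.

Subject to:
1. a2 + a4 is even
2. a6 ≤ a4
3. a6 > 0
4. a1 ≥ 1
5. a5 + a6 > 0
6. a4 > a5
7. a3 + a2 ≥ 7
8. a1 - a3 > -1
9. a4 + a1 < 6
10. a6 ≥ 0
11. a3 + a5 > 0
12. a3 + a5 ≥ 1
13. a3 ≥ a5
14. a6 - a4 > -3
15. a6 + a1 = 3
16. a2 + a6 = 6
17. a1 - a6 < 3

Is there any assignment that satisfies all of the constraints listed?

Take a1 = 2, a2 = 5, a3 = 2, a4 = 3, a5 = 1, a6 = 1. Then constraint 5: a5 + a6 = 2; constraint 7: a3 + a2 = 7, and every other listed constraint is also met.

Satisfiable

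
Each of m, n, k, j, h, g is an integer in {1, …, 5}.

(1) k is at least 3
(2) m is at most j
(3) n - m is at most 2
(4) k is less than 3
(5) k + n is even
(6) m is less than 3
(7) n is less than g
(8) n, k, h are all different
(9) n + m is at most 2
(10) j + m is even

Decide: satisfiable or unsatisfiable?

From constraint 1: k ≥ 3. From constraint 4: k ≤ 2. But 2 < 3, so no value of k works.

Unsatisfiable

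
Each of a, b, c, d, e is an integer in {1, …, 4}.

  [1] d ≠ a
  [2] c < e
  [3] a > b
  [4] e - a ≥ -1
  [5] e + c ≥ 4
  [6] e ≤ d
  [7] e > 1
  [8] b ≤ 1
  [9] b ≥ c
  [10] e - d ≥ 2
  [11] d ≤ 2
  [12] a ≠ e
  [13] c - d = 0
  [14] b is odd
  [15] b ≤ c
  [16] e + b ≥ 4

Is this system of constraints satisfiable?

From constraints 6 and 11: e ≤ d ≤ 2. From constraints 8 and 9: c ≤ b ≤ 1. Hence e + c ≤ 3. But constraint 5 requires e + c ≥ 4, and 4 > 3. Contradiction.

Unsatisfiable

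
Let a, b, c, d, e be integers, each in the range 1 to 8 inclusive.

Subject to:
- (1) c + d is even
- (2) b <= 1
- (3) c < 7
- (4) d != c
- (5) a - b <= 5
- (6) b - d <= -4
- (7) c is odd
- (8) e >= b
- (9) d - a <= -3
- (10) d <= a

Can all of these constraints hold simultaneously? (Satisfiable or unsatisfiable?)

Constraints 5, 6, and 9 give d − b ≥ 4, b − a ≥ -5, a − d ≥ 3.
Adding all 3 inequalities: the left sides telescope to 0, and the right sides sum to 4 + (-5) + 3 = 2. So 0 ≥ 2, which is false.

Unsatisfiable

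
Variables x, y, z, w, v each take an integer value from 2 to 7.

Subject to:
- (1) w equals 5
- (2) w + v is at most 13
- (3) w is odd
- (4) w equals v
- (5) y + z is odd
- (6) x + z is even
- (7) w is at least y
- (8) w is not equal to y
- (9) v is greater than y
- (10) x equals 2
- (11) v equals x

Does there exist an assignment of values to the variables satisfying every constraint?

Constraint 1 fixes w = 5 and constraint 10 fixes x = 2. Constraints 4 and 11 give w = v = x, so w = x. But 5 ≠ 2 — contradiction.

Unsatisfiable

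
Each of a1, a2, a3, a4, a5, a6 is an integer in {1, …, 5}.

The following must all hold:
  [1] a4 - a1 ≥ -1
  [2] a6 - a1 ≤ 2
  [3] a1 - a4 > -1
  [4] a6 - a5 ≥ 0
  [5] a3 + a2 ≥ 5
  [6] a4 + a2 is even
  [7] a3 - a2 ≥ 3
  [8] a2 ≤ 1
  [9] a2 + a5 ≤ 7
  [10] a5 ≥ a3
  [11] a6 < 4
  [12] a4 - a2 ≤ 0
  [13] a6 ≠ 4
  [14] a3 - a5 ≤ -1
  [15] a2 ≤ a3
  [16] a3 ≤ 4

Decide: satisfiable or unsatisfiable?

Constraints 1, 2, 4, 7, 12, and 14 give a5 − a3 ≥ 1, a3 − a2 ≥ 3, a2 − a4 ≥ 0, a4 − a1 ≥ -1, a1 − a6 ≥ -2, a6 − a5 ≥ 0.
Adding all 6 inequalities: the left sides telescope to 0, and the right sides sum to 1 + 3 + 0 + (-1) + (-2) + 0 = 1. So 0 ≥ 1, which is false.

Unsatisfiable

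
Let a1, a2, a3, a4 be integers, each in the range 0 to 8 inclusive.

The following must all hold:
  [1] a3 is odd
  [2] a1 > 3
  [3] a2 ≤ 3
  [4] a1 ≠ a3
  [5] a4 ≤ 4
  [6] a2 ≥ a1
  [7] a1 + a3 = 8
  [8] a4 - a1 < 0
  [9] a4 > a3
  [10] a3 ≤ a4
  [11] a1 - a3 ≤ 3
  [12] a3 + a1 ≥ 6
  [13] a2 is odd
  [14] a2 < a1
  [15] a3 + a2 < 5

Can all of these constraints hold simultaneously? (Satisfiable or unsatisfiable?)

From constraints 3 and 6: a1 ≤ a2 ≤ 3. From constraints 5 and 10: a3 ≤ a4 ≤ 4. Hence a1 + a3 ≤ 7. But constraint 7 requires a1 + a3 = 8, and 8 > 7. Contradiction.

Unsatisfiable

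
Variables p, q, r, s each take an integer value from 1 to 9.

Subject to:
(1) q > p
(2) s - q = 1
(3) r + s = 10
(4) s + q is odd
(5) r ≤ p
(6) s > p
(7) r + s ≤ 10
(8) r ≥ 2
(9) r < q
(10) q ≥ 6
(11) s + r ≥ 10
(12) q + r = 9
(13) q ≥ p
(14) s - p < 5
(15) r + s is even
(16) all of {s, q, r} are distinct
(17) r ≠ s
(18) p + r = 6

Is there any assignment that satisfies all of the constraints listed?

Take p = 3, q = 6, r = 3, s = 7. Then constraint 2: s - q = 1; constraint 3: r + s = 10; constraint 7: r + s = 10, and every other listed constraint is also met.

Satisfiable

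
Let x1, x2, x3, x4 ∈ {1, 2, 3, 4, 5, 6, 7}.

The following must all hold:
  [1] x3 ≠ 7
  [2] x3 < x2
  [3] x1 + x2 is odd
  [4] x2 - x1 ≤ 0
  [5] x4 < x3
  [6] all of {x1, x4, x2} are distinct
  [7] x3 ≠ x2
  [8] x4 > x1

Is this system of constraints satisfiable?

Unsatisfiable

Constraints 2, 4, 5, and 8 give x3 < x2, x2 ≤ x1, x1 < x4, x4 < x3. Chaining: x3 < x2 ≤ x1 < x4 < x3, which forces x3 < x3 — impossible.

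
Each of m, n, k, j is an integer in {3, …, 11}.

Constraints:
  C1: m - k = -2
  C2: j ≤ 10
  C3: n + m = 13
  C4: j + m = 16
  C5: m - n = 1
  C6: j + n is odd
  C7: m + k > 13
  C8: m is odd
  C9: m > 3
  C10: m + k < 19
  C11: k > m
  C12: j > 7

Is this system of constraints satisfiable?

The assignment m = 7, n = 6, k = 9, j = 9 works:
  constraint 1 holds since m - k = -2.
  constraint 3 holds since n + m = 13.
The rest check out directly.

Satisfiable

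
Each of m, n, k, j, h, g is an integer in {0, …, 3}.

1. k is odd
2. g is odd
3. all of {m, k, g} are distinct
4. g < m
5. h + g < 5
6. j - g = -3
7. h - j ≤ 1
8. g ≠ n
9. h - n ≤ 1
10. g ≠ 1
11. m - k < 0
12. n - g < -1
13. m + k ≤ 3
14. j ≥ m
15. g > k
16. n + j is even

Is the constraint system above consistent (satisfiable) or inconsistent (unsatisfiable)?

Unsatisfiable

Constraints 4, 11, and 15 give g < m, m < k, k < g. Chaining: g < m < k < g, which forces g < g — impossible.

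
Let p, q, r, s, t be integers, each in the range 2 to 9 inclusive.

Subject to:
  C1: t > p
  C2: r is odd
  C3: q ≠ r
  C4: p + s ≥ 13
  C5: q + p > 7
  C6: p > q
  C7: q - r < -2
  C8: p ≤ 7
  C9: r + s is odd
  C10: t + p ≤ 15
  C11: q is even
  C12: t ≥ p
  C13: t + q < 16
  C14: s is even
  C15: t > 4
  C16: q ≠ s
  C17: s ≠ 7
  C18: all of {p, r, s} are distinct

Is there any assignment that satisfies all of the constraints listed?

Satisfiable

Try p = 5, q = 4, r = 9, s = 8, t = 9.
Check constraint 4: p + s = 13; constraint 5: q + p = 9; constraint 7: q - r = -5. The remaining constraints are straightforward to verify.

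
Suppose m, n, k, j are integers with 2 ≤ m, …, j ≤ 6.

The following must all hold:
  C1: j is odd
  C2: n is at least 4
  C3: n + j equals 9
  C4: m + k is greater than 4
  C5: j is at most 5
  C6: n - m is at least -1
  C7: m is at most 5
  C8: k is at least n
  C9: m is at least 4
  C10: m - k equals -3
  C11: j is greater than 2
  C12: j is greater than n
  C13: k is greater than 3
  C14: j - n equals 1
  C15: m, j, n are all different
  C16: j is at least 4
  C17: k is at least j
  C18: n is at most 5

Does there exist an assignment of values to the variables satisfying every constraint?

Unsatisfiable

Constraints 2, 5, 7, 9, 16, and 18 confine each of m, j, n to the 2 values {4, 5}.
Constraint 15 requires all 3 of them to be distinct, but only 2 values are available — impossible by the pigeonhole principle.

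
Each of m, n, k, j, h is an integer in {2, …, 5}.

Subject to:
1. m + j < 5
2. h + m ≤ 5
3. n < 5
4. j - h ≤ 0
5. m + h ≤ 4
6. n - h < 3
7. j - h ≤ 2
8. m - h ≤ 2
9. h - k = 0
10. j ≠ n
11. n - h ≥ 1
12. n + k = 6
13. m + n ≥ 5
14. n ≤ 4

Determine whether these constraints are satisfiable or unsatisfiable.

Satisfiable

Setting (m, n, k, j, h) = (2, 4, 2, 2, 2) satisfies everything: constraint 1: m + j = 4; constraint 2: h + m = 4, and the others follow.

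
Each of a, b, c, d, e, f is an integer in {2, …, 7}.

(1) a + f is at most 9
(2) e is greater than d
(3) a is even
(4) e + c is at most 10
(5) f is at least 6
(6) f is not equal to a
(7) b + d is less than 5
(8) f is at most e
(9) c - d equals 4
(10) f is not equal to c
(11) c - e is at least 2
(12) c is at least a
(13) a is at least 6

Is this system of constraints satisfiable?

Unsatisfiable

From constraints 5 and 8: e ≥ f ≥ 6. From constraints 12 and 13: c ≥ a ≥ 6. Hence e + c ≥ 12. But constraint 4 requires e + c ≤ 10, and 10 < 12. Contradiction.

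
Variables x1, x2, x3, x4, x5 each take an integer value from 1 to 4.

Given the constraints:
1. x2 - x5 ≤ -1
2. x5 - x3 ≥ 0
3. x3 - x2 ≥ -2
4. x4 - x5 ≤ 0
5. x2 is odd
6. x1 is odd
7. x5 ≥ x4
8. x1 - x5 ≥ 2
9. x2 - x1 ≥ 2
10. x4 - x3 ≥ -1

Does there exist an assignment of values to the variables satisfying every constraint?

Unsatisfiable

Constraints 3, 4, 8, 9, and 10 give x4 − x3 ≥ -1, x3 − x2 ≥ -2, x2 − x1 ≥ 2, x1 − x5 ≥ 2, x5 − x4 ≥ 0.
Adding all 5 inequalities: the left sides telescope to 0, and the right sides sum to (-1) + (-2) + 2 + 2 + 0 = 1. So 0 ≥ 1, which is false.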